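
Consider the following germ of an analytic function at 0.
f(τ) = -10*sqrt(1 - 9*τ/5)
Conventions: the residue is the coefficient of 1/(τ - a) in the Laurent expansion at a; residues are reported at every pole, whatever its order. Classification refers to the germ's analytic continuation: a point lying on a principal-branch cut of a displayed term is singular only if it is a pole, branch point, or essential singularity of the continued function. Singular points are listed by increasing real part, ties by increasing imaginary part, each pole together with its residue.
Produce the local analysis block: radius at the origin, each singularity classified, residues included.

Radius of convergence at 0: 5/9.
At 5/9: an algebraic (square-root) branch point.

Branch term (-10)*sqrt(1 - τ/(5/9)): its argument vanishes at τ = 5/9, a square-root branch point, modulus 5/9.
The radius of convergence is the smallest modulus among the singular points: 5/9.


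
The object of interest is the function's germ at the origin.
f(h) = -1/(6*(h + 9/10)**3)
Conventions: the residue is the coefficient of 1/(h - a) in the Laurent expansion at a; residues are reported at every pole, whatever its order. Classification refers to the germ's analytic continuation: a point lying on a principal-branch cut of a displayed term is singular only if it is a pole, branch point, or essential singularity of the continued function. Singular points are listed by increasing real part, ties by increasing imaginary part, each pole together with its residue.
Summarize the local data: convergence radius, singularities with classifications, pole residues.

Radius of convergence at 0: 9/10.
At -9/10: a pole of order 3; residue 0.

Denominator factor (h + 9/10)^3: pole of order 3 at -9/10, modulus 9/10.
The radius of convergence is the smallest modulus among the singular points: 9/10.
At the order-3 pole -9/10 set g(h) = (h - (-9/10))^3*f(h) = -1/6.
Order-3 pole: residue = g''(a)/2; g''(-9/10) = 0, so the residue is 0.


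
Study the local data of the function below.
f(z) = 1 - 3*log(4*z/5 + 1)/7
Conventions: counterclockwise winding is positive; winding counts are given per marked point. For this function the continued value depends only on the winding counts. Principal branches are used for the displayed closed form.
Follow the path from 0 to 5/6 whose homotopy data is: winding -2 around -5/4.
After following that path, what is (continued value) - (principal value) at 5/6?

The rational part is single-valued and drops out of the difference; each branch term changes only by its own monodromy.
(-3/7)*log(1 - z/(-5/4)): each positive loop around -5/4 adds 2*pi*i to the log, so winding -2 contributes (-3/7)*(-2)*2*pi*i = (12/7)*pi*i.
Summing the contributions at z = 5/6 gives (12/7)*pi*i.

Continued minus principal equals (12/7)*pi*i.


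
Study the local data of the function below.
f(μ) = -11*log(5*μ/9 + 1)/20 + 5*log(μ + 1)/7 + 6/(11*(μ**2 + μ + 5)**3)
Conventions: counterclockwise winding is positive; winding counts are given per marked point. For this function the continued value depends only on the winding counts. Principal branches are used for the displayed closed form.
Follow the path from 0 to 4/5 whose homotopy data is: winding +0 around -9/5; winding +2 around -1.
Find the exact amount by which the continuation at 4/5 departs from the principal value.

The rational part is single-valued and drops out of the difference; each branch term changes only by its own monodromy.
(5/7)*log(1 - μ/(-1)): each positive loop around -1 adds 2*pi*i to the log, so winding +2 contributes (5/7)*(2)*2*pi*i = (20/7)*pi*i.
(-11/20)*log(1 - μ/(-9/5)): winding 0 around -9/5, so this term returns to its principal value, contribution 0.
Summing the contributions at μ = 4/5 gives (20/7)*pi*i.

Continued minus principal equals (20/7)*pi*i.


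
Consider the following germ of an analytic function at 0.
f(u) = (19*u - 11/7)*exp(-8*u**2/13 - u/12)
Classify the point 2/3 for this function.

The point is a regular point.

There is no denominator, hence no pole anywhere.
The factor exp(-8*u**2/13 - u/12) is entire.
So the germ continues analytically to 2/3.


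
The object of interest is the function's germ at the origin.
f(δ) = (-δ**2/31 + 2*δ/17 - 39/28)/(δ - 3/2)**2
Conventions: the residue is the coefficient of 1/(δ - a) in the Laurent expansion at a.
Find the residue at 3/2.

The residue is 11/527.

At the order-2 pole 3/2 set g(δ) = (δ - (3/2))^2*f(δ) = -δ**2/31 + 2*δ/17 - 39/28.
Order-2 pole: residue = g'(a); g'(3/2) = 11/527, so the residue is 11/527.


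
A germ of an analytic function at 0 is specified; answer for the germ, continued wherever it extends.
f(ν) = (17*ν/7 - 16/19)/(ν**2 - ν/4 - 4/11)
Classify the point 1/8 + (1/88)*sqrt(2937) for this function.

The denominator factor ν**2 - ν/4 - 4/11 vanishes at 1/8 + (1/88)*sqrt(2937) and appears to the power 1; the numerator there equals -573/1064 + (17/616)*sqrt(2937), nonzero, and no other factor vanishes.
Hence a pole whose order is the multiplicity, 1.

The point is a pole of order 1.


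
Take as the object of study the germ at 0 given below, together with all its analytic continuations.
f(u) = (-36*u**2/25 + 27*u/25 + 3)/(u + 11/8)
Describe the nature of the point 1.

The point is a regular point.

Denominator factors: u + 11/8 = 19/8 at u = 1 — none vanishes.
So the germ continues analytically to 1.


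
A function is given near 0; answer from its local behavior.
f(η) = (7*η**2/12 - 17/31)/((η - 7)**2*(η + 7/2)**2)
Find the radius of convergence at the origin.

Denominator factor (η - 7)^2: pole of order 2 at 7, modulus 7.
Denominator factor (η + 7/2)^2: pole of order 2 at -7/2, modulus 7/2.
The radius of convergence is the smallest modulus among the singular points: 7/2.

The radius of convergence is 7/2.


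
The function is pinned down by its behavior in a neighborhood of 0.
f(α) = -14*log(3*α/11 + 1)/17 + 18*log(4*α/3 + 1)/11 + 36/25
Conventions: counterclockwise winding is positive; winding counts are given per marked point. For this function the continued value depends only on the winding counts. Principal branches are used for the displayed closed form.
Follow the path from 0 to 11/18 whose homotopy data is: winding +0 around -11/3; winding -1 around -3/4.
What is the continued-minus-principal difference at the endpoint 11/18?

The rational part is single-valued and drops out of the difference; each branch term changes only by its own monodromy.
(18/11)*log(1 - α/(-3/4)): each positive loop around -3/4 adds 2*pi*i to the log, so winding -1 contributes (18/11)*(-1)*2*pi*i = -(36/11)*pi*i.
(-14/17)*log(1 - α/(-11/3)): winding 0 around -11/3, so this term returns to its principal value, contribution 0.
Summing the contributions at α = 11/18 gives -(36/11)*pi*i.

Continued minus principal equals -(36/11)*pi*i.


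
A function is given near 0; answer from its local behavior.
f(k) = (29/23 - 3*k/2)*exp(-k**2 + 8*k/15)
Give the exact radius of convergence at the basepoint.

The radius of convergence is infinite.

The factor exp(-k**2 + 8*k/15) is entire and contributes no finite singular point.
The polynomial part has no poles.
No finite singular points: the Taylor series at 0 converges everywhere.


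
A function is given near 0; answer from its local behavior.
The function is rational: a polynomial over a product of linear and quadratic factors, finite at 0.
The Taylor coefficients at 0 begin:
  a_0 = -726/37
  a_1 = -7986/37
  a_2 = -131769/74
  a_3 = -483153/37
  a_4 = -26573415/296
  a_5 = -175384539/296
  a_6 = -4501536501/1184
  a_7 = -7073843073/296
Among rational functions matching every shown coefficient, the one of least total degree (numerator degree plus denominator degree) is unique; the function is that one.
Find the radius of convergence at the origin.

The radius of convergence is 2/11.

No rational of total degree below 2 reproduces all 8 coefficients; solving the [0/2] Pade equations on them gives f(ζ) = -24/(37*(ζ - 2/11)**2), whose expansion matches every shown term.
Denominator factor (ζ - 2/11)^2: pole of order 2 at 2/11, modulus 2/11.
The radius of convergence is the smallest modulus among the singular points: 2/11.


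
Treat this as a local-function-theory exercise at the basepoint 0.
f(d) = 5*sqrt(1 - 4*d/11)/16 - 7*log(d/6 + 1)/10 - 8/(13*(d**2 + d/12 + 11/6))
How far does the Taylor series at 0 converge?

Denominator factor (d**2 + d/12 + 11/6): discriminant -1055/144, complex-conjugate roots (-1/24) + ((1/24)*sqrt(1055))*i and (-1/24) - ((1/24)*sqrt(1055))*i; poles of order 1, moduli (1/6)*sqrt(66) and (1/6)*sqrt(66).
Branch term (5/16)*sqrt(1 - d/(11/4)): its argument vanishes at d = 11/4, a square-root branch point, modulus 11/4.
Branch term (-7/10)*log(1 - d/(-6)): its argument vanishes at d = -6, a logarithmic branch point, modulus 6.
The radius of convergence is the smallest modulus among the singular points: (1/6)*sqrt(66).

The radius of convergence is (1/6)*sqrt(66).


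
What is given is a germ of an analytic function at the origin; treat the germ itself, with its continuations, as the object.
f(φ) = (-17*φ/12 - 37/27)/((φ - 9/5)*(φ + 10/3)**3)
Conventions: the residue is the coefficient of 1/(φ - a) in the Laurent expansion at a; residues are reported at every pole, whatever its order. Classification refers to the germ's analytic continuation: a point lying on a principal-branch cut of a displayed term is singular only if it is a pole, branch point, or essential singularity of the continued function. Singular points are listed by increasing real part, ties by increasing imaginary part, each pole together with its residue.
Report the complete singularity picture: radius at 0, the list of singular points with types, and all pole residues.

Radius of convergence at 0: 9/5.
At -10/3: a pole of order 3; residue 52925/1826132.
At 9/5: a pole of order 1; residue -52925/1826132.

Denominator factor (φ - 9/5): pole of order 1 at 9/5, modulus 9/5.
Denominator factor (φ + 10/3)^3: pole of order 3 at -10/3, modulus 10/3.
The radius of convergence is the smallest modulus among the singular points: 9/5.
At the order-3 pole -10/3 set g(φ) = (φ - (-10/3))^3*f(φ) = (-17*φ/12 - 37/27)/(φ - 9/5).
Order-3 pole: residue = g''(a)/2; g''(-10/3) = 52925/913066, so the residue is 52925/1826132.
At the order-1 pole 9/5 set g(φ) = (φ - (9/5))*f(φ) = (-17*φ/12 - 37/27)/(φ + 10/3)**3.
Simple pole: residue = g(a) at a = 9/5, which is -52925/1826132.
List the singular points by increasing real part (a conjugate pair: the negative imaginary part first).


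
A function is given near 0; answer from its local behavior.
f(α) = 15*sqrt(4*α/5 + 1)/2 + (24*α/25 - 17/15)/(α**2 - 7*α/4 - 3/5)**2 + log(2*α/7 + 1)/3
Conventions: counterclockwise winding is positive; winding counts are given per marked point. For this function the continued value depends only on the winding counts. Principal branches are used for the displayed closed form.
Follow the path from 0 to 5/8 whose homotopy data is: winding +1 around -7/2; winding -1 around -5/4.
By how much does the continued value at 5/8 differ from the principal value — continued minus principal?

Continued minus principal equals (-(15/2)*sqrt(6)) + ((2/3)*pi)*i.

The rational part is single-valued and drops out of the difference; each branch term changes only by its own monodromy.
(1/3)*log(1 - α/(-7/2)): each positive loop around -7/2 adds 2*pi*i to the log, so winding +1 contributes (1/3)*(1)*2*pi*i = (2/3)*pi*i.
(15/2)*sqrt(1 - α/(-5/4)): winding -1 is odd, the square root flips sign, contributing -2*(15/2)*sqrt(1 - (5/8)/(-5/4)) = -2*(15/2)*sqrt(3/2) = -(15/2)*sqrt(6).
Summing the contributions at α = 5/8 gives (-(15/2)*sqrt(6)) + ((2/3)*pi)*i.


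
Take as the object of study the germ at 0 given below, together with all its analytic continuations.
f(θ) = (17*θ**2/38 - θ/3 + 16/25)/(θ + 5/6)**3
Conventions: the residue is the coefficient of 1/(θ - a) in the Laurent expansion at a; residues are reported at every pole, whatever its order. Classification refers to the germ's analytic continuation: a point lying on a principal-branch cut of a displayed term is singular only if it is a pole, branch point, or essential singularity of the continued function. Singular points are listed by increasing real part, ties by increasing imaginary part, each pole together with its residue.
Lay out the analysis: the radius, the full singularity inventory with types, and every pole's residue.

Radius of convergence at 0: 5/6.
At -5/6: a pole of order 3; residue 17/38.

Denominator factor (θ + 5/6)^3: pole of order 3 at -5/6, modulus 5/6.
The radius of convergence is the smallest modulus among the singular points: 5/6.
At the order-3 pole -5/6 set g(θ) = (θ - (-5/6))^3*f(θ) = 17*θ**2/38 - θ/3 + 16/25.
Order-3 pole: residue = g''(a)/2; g''(-5/6) = 17/19, so the residue is 17/38.


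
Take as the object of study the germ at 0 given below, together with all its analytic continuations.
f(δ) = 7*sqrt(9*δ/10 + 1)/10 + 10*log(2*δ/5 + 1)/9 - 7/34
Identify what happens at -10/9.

The term (7/10)*sqrt(1 - δ/(-10/9)) has argument 1 - -10/9/(-10/9) = 0 at -10/9: a square-root (algebraic, two-sheeted) branch point; the remaining terms are analytic or single-valued there.

The point is an algebraic (square-root) branch point.


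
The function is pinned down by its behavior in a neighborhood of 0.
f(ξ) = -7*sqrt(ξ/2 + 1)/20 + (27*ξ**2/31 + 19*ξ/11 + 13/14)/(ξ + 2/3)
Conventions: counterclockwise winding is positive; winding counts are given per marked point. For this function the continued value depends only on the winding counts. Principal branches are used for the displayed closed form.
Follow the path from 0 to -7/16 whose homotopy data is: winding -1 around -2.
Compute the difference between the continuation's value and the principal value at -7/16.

The rational part is single-valued and drops out of the difference; each branch term changes only by its own monodromy.
(-7/20)*sqrt(1 - ξ/(-2)): winding -1 is odd, the square root flips sign, contributing -2*(-7/20)*sqrt(1 - (-7/16)/(-2)) = -2*(-7/20)*sqrt(25/32) = (7/16)*sqrt(2).
Summing the contributions at ξ = -7/16 gives (7/16)*sqrt(2).

Continued minus principal equals (7/16)*sqrt(2).


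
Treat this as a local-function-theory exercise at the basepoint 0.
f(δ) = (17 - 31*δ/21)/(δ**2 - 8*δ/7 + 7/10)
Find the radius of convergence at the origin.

The radius of convergence is (1/10)*sqrt(70).

Denominator factor (δ**2 - 8*δ/7 + 7/10): discriminant -366/245, complex-conjugate roots (4/7) + ((1/70)*sqrt(1830))*i and (4/7) - ((1/70)*sqrt(1830))*i; poles of order 1, moduli (1/10)*sqrt(70) and (1/10)*sqrt(70).
The radius of convergence is the smallest modulus among the singular points: (1/10)*sqrt(70).


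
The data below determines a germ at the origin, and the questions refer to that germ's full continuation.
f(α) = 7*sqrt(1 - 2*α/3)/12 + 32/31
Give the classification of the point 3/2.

The point is an algebraic (square-root) branch point.

The term (7/12)*sqrt(1 - α/(3/2)) has argument 1 - 3/2/(3/2) = 0 at 3/2: a square-root (algebraic, two-sheeted) branch point; the remaining terms are analytic or single-valued there.


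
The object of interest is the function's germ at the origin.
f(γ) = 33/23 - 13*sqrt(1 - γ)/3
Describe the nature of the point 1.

The point is an algebraic (square-root) branch point.

The term (-13/3)*sqrt(1 - γ/(1)) has argument 1 - 1/(1) = 0 at 1: a square-root (algebraic, two-sheeted) branch point; the remaining terms are analytic or single-valued there.


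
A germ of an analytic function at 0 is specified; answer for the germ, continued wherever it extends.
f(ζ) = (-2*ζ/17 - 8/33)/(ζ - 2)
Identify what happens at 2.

The point is a pole of order 1.

The denominator factor ζ - 2 vanishes at 2 and appears to the power 1; the numerator there equals -268/561, nonzero, and no other factor vanishes.
Hence a pole whose order is the multiplicity, 1.


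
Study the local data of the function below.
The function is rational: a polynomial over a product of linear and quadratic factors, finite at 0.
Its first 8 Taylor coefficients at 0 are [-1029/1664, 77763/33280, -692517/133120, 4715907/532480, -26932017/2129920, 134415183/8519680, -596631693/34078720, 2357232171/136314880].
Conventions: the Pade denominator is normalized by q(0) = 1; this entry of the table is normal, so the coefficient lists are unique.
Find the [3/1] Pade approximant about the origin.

Taylor coefficients needed (read off): a_0 = -1029/1664, a_1 = 77763/33280, a_2 = -692517/133120, a_3 = 4715907/532480, a_4 = -26932017/2129920.
Write the denominator as Q(η) = 1 + q1*η. Requiring Q*f - P = O(η^5) with deg P <= 3 kills the coefficients of η^4..η^4 in Q*f:
  η^4: a_4 + q1*a_3 = 0, i.e. -26932017/2129920 + (4715907/532480)*q1 = 0.
Solving this linear system: q1 = 26173/18332.
The numerator is Q*f truncated at degree 3: P0 = a_0 = -1029/1664; P1 = a_1 + q1*a_0 = 433062/297895; P2 = a_2 + q1*a_1 = -284628603/152522240; P3 = a_3 + q1*a_2 = 174387717/122017792.

The Pade approximant has numerator coefficients [-1029/1664, 433062/297895, -284628603/152522240, 174387717/122017792]; denominator coefficients [1, 26173/18332].


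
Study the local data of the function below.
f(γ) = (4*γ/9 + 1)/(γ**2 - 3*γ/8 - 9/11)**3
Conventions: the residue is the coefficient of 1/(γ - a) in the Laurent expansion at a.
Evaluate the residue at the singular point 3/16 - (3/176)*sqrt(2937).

The factor γ**2 - 3*γ/8 - 9/11 splits as (γ - a)(γ - a') with a = 3/16 - (3/176)*sqrt(2937), a' = 3/16 + (3/176)*sqrt(2937). At the order-3 pole a set g(γ) = (γ - a)^3*f(γ) = [4*γ/9 + 1] / (γ - a')^3.
Order-3 pole: residue = g''(a)/2; g''(3/16 - (3/176)*sqrt(2937)) = -(51544064/4625301609)*sqrt(2937), so the residue is -(25772032/4625301609)*sqrt(2937).

The residue is -(25772032/4625301609)*sqrt(2937).


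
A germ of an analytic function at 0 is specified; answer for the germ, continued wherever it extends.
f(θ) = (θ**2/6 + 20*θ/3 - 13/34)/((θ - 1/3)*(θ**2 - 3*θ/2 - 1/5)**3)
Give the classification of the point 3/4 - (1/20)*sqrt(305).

The point is a pole of order 3.

The denominator factor θ**2 - 3*θ/2 - 1/5 vanishes at 3/4 - (1/20)*sqrt(305) and appears to the power 3; the numerator there equals 19741/4080 - (83/240)*sqrt(305), nonzero, and no other factor vanishes.
Hence a pole whose order is the multiplicity, 3.


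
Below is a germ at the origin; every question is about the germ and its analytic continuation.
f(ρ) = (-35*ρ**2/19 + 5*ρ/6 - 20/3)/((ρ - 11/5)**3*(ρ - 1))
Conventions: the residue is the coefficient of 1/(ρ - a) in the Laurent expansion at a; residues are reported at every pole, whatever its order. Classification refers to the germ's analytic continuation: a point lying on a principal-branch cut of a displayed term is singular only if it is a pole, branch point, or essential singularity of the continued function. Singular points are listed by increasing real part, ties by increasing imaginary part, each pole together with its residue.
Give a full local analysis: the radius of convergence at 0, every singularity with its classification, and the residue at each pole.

Denominator factor (ρ - 1): pole of order 1 at 1, modulus 1.
Denominator factor (ρ - 11/5)^3: pole of order 3 at 11/5, modulus 11/5.
The radius of convergence is the smallest modulus among the singular points: 1.
At the order-1 pole 1 set g(ρ) = (ρ - (1))*f(ρ) = (-35*ρ**2/19 + 5*ρ/6 - 20/3)/(ρ - 11/5)**3.
Simple pole: residue = g(a) at a = 1, which is 109375/24624.
At the order-3 pole 11/5 set g(ρ) = (ρ - (11/5))^3*f(ρ) = (-35*ρ**2/19 + 5*ρ/6 - 20/3)/(ρ - 1).
Order-3 pole: residue = g''(a)/2; g''(11/5) = -109375/12312, so the residue is -109375/24624.
List the singular points by increasing real part (a conjugate pair: the negative imaginary part first).

Radius of convergence at 0: 1.
At 1: a pole of order 1; residue 109375/24624.
At 11/5: a pole of order 3; residue -109375/24624.


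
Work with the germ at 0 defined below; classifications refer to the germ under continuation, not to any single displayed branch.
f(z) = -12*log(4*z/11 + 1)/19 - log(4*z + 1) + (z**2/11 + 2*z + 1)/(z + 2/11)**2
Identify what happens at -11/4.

The point is a logarithmic branch point.

The term (-12/19)*log(1 - z/(-11/4)) has argument 1 - -11/4/(-11/4) = 0 at -11/4: a logarithmic (infinitely-sheeted) branch point; the remaining terms are analytic or single-valued there.


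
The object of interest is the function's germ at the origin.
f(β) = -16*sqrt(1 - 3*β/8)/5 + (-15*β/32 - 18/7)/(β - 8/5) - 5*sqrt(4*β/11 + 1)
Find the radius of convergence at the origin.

Denominator factor (β - 8/5): pole of order 1 at 8/5, modulus 8/5.
Branch term (-5)*sqrt(1 - β/(-11/4)): its argument vanishes at β = -11/4, a square-root branch point, modulus 11/4.
Branch term (-16/5)*sqrt(1 - β/(8/3)): its argument vanishes at β = 8/3, a square-root branch point, modulus 8/3.
The radius of convergence is the smallest modulus among the singular points: 8/5.

The radius of convergence is 8/5.


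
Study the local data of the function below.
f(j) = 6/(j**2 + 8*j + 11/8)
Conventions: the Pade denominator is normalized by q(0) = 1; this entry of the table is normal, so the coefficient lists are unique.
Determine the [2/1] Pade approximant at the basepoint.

Taylor coefficients needed (expand at 0): a_0 = 48/11, a_1 = -3072/121, a_2 = 192384/1331, a_3 = -12042240/14641.
Write the denominator as Q(j) = 1 + q1*j. Requiring Q*f - P = O(j^4) with deg P <= 2 kills the coefficients of j^3..j^3 in Q*f:
  j^3: a_3 + q1*a_2 = 0, i.e. -12042240/14641 + (192384/1331)*q1 = 0.
Solving this linear system: q1 = 31360/5511.
The numerator is Q*f truncated at degree 2: P0 = a_0 = 48/11; P1 = a_1 + q1*a_0 = -1024/1837; P2 = a_2 + q1*a_1 = 128/1837.

The Pade approximant has numerator coefficients [48/11, -1024/1837, 128/1837]; denominator coefficients [1, 31360/5511].


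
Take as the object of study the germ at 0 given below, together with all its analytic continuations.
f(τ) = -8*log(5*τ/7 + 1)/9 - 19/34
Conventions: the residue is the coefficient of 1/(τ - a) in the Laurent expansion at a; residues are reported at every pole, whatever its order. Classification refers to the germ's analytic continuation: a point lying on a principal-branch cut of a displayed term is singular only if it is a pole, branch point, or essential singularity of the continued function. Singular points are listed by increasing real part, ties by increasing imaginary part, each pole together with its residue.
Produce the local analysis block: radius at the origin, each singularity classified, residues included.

Radius of convergence at 0: 7/5.
At -7/5: a logarithmic branch point.

Branch term (-8/9)*log(1 - τ/(-7/5)): its argument vanishes at τ = -7/5, a logarithmic branch point, modulus 7/5.
The radius of convergence is the smallest modulus among the singular points: 7/5.


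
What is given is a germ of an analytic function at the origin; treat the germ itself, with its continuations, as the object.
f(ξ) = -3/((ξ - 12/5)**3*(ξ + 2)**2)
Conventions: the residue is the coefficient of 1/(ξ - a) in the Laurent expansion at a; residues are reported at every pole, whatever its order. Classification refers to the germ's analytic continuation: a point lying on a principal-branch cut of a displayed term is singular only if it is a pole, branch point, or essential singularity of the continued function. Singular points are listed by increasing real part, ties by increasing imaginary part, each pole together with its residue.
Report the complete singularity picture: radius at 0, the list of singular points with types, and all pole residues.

Denominator factor (ξ + 2)^2: pole of order 2 at -2, modulus 2.
Denominator factor (ξ - 12/5)^3: pole of order 3 at 12/5, modulus 12/5.
The radius of convergence is the smallest modulus among the singular points: 2.
At the order-2 pole -2 set g(ξ) = (ξ - (-2))^2*f(ξ) = -3/(ξ - 12/5)**3.
Order-2 pole: residue = g'(a); g'(-2) = 5625/234256, so the residue is 5625/234256.
At the order-3 pole 12/5 set g(ξ) = (ξ - (12/5))^3*f(ξ) = -3/(ξ + 2)**2.
Order-3 pole: residue = g''(a)/2; g''(12/5) = -5625/117128, so the residue is -5625/234256.
List the singular points by increasing real part (a conjugate pair: the negative imaginary part first).

Radius of convergence at 0: 2.
At -2: a pole of order 2; residue 5625/234256.
At 12/5: a pole of order 3; residue -5625/234256.


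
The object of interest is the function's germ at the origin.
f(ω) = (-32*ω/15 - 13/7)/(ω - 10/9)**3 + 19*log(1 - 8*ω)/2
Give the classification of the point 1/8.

The term (19/2)*log(1 - ω/(1/8)) has argument 1 - 1/8/(1/8) = 0 at 1/8: a logarithmic (infinitely-sheeted) branch point; the remaining terms are analytic or single-valued there.

The point is a logarithmic branch point.


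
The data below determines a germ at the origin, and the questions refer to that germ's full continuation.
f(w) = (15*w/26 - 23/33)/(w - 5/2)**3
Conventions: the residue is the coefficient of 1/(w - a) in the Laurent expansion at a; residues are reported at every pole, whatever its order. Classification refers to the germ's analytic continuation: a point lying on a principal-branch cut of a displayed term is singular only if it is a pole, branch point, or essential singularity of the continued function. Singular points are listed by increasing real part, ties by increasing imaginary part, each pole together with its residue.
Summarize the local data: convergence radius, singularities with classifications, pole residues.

Radius of convergence at 0: 5/2.
At 5/2: a pole of order 3; residue 0.

Denominator factor (w - 5/2)^3: pole of order 3 at 5/2, modulus 5/2.
The radius of convergence is the smallest modulus among the singular points: 5/2.
At the order-3 pole 5/2 set g(w) = (w - (5/2))^3*f(w) = 15*w/26 - 23/33.
Order-3 pole: residue = g''(a)/2; g''(5/2) = 0, so the residue is 0.


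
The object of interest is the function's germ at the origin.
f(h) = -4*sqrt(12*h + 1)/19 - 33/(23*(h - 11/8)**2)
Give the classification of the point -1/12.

The term (-4/19)*sqrt(1 - h/(-1/12)) has argument 1 - -1/12/(-1/12) = 0 at -1/12: a square-root (algebraic, two-sheeted) branch point; the remaining terms are analytic or single-valued there.

The point is an algebraic (square-root) branch point.


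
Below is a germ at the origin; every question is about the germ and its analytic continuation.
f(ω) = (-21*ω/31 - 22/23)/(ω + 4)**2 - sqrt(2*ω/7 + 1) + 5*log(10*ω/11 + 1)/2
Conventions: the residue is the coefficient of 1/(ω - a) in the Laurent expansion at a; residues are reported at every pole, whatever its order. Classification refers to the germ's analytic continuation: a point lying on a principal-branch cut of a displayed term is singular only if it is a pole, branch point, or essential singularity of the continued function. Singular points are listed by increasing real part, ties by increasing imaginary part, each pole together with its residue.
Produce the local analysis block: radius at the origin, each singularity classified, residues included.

Radius of convergence at 0: 11/10.
At -4: a pole of order 2; residue -21/31.
At -7/2: an algebraic (square-root) branch point.
At -11/10: a logarithmic branch point.

Denominator factor (ω + 4)^2: pole of order 2 at -4, modulus 4.
Branch term (-1)*sqrt(1 - ω/(-7/2)): its argument vanishes at ω = -7/2, a square-root branch point, modulus 7/2.
Branch term (5/2)*log(1 - ω/(-11/10)): its argument vanishes at ω = -11/10, a logarithmic branch point, modulus 11/10.
The radius of convergence is the smallest modulus among the singular points: 11/10.
The branch terms are analytic at -4 and contribute nothing to the residue; only the rational part matters.
At the order-2 pole -4 set g(ω) = (ω - (-4))^2*(rational part) = -21*ω/31 - 22/23.
Order-2 pole: residue = g'(a); g'(-4) = -21/31, so the residue is -21/31.
List the singular points by increasing real part (a conjugate pair: the negative imaginary part first).


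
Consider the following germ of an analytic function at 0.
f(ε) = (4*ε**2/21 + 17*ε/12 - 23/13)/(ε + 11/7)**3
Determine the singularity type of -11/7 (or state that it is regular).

The denominator factor ε + 11/7 vanishes at -11/7 and appears to the power 3; the numerator there equals -62873/17836, nonzero, and no other factor vanishes.
Hence a pole whose order is the multiplicity, 3.

The point is a pole of order 3.


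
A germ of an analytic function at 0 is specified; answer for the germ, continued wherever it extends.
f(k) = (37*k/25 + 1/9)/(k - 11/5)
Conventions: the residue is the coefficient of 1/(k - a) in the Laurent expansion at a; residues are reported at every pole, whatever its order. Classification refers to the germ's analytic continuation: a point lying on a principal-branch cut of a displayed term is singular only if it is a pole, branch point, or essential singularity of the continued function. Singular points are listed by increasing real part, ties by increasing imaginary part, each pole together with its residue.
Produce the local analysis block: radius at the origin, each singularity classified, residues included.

Denominator factor (k - 11/5): pole of order 1 at 11/5, modulus 11/5.
The radius of convergence is the smallest modulus among the singular points: 11/5.
At the order-1 pole 11/5 set g(k) = (k - (11/5))*f(k) = 37*k/25 + 1/9.
Simple pole: residue = g(a) at a = 11/5, which is 3788/1125.

Radius of convergence at 0: 11/5.
At 11/5: a pole of order 1; residue 3788/1125.


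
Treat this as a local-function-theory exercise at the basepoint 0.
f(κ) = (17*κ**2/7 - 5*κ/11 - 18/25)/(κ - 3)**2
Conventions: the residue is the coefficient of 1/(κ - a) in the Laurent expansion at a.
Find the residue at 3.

At the order-2 pole 3 set g(κ) = (κ - (3))^2*f(κ) = 17*κ**2/7 - 5*κ/11 - 18/25.
Order-2 pole: residue = g'(a); g'(3) = 1087/77, so the residue is 1087/77.

The residue is 1087/77.


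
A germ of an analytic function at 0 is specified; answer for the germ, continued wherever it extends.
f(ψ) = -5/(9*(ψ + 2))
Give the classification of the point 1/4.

Denominator factors: ψ + 2 = 9/4 at ψ = 1/4 — none vanishes.
So the germ continues analytically to 1/4.

The point is a regular point.


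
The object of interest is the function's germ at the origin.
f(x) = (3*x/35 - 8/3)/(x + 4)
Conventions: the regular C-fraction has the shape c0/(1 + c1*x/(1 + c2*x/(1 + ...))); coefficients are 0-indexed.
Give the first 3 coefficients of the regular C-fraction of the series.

Taylor coefficients (expand at 0): a_0 = -2/3, a_1 = 79/420, a_2 = -79/1680.
c0 = a_0 = -2/3. Peel one level at a time: if S = 1 + c*x/S' with S'(0) = 1, then c is the x-coefficient of S and S' = c*x/(S - 1).
S_1 = c0/f = 1 + (79/280)*x + (711/78400)*x^2 + ...; c1 = 79/280.
S_2 = c1*x/(S_1 - 1) = 1 + (-9/280)*x + ...; c2 = -9/280.

The regular C-fraction coefficients are [-2/3, 79/280, -9/280].


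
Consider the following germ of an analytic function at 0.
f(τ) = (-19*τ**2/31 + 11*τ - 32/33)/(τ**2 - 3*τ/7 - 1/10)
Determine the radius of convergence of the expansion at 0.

The radius of convergence is -3/14 + (1/70)*sqrt(715).

Denominator factor (τ**2 - 3*τ/7 - 1/10): discriminant 143/245, real irrational roots 3/14 + (1/70)*sqrt(715) and 3/14 - (1/70)*sqrt(715); poles of order 1, moduli 3/14 + (1/70)*sqrt(715) and -3/14 + (1/70)*sqrt(715).
The radius of convergence is the smallest modulus among the singular points: -3/14 + (1/70)*sqrt(715).


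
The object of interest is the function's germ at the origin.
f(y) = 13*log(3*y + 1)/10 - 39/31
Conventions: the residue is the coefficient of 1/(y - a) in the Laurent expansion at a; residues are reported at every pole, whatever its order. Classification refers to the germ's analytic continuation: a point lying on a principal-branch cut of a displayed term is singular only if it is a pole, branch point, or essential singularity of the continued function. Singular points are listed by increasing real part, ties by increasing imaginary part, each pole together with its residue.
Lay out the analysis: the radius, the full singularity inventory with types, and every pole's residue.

Radius of convergence at 0: 1/3.
At -1/3: a logarithmic branch point.

Branch term (13/10)*log(1 - y/(-1/3)): its argument vanishes at y = -1/3, a logarithmic branch point, modulus 1/3.
The radius of convergence is the smallest modulus among the singular points: 1/3.


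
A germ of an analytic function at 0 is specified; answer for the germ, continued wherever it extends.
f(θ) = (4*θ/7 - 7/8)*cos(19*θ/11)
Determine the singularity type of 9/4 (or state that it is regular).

There is no denominator, hence no pole anywhere.
The factor cos(19*θ/11) is entire.
So the germ continues analytically to 9/4.

The point is a regular point.


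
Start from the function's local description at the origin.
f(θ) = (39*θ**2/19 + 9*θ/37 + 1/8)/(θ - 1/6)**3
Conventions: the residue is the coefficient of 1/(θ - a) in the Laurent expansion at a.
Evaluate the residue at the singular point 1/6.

At the order-3 pole 1/6 set g(θ) = (θ - (1/6))^3*f(θ) = 39*θ**2/19 + 9*θ/37 + 1/8.
Order-3 pole: residue = g''(a)/2; g''(1/6) = 78/19, so the residue is 39/19.

The residue is 39/19.


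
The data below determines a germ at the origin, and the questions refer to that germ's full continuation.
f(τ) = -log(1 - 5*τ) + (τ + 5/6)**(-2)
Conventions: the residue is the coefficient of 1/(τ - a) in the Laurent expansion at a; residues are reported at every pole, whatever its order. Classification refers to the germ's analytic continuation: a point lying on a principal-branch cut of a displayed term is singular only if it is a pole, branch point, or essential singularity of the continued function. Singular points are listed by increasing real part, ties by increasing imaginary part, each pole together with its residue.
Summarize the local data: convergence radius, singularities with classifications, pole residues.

Denominator factor (τ + 5/6)^2: pole of order 2 at -5/6, modulus 5/6.
Branch term (-1)*log(1 - τ/(1/5)): its argument vanishes at τ = 1/5, a logarithmic branch point, modulus 1/5.
The radius of convergence is the smallest modulus among the singular points: 1/5.
The branch term is analytic at -5/6 and contributes nothing to the residue; only the rational part matters.
At the order-2 pole -5/6 set g(τ) = (τ - (-5/6))^2*(rational part) = 1.
Order-2 pole: residue = g'(a); g'(-5/6) = 0, so the residue is 0.
List the singular points by increasing real part (a conjugate pair: the negative imaginary part first).

Radius of convergence at 0: 1/5.
At -5/6: a pole of order 2; residue 0.
At 1/5: a logarithmic branch point.


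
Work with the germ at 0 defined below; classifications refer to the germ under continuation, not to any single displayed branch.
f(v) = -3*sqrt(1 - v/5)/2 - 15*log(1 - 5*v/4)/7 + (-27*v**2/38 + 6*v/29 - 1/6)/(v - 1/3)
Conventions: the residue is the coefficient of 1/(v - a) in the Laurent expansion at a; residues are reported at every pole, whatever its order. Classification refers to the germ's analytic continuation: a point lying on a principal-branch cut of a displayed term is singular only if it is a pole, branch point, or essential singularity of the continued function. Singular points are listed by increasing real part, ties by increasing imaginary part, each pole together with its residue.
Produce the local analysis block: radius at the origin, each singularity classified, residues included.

Radius of convergence at 0: 1/3.
At 1/3: a pole of order 1; residue -292/1653.
At 4/5: a logarithmic branch point.
At 5: an algebraic (square-root) branch point.

Denominator factor (v - 1/3): pole of order 1 at 1/3, modulus 1/3.
Branch term (-3/2)*sqrt(1 - v/(5)): its argument vanishes at v = 5, a square-root branch point, modulus 5.
Branch term (-15/7)*log(1 - v/(4/5)): its argument vanishes at v = 4/5, a logarithmic branch point, modulus 4/5.
The radius of convergence is the smallest modulus among the singular points: 1/3.
The branch terms are analytic at 1/3 and contribute nothing to the residue; only the rational part matters.
At the order-1 pole 1/3 set g(v) = (v - (1/3))*(rational part) = -27*v**2/38 + 6*v/29 - 1/6.
Simple pole: residue = g(a) at a = 1/3, which is -292/1653.
List the singular points by increasing real part (a conjugate pair: the negative imaginary part first).


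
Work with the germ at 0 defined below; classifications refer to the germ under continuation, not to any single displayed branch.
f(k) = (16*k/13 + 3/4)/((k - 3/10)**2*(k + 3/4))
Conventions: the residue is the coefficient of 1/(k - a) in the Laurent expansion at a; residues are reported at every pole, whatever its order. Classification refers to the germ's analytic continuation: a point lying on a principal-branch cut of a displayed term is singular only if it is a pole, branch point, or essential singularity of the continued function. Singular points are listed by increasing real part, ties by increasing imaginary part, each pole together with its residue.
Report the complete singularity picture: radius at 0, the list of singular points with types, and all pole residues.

Denominator factor (k + 3/4): pole of order 1 at -3/4, modulus 3/4.
Denominator factor (k - 3/10)^2: pole of order 2 at 3/10, modulus 3/10.
The radius of convergence is the smallest modulus among the singular points: 3/10.
At the order-1 pole -3/4 set g(k) = (k - (-3/4))*f(k) = (16*k/13 + 3/4)/(k - 3/10)**2.
Simple pole: residue = g(a) at a = -3/4, which is -100/637.
At the order-2 pole 3/10 set g(k) = (k - (3/10))^2*f(k) = (16*k/13 + 3/4)/(k + 3/4).
Order-2 pole: residue = g'(a); g'(3/10) = 100/637, so the residue is 100/637.
List the singular points by increasing real part (a conjugate pair: the negative imaginary part first).

Radius of convergence at 0: 3/10.
At -3/4: a pole of order 1; residue -100/637.
At 3/10: a pole of order 2; residue 100/637.


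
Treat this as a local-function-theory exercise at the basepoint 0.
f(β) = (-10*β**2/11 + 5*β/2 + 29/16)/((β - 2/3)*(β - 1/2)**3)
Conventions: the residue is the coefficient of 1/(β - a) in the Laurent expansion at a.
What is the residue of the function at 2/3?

At the order-1 pole 2/3 set g(β) = (β - (2/3))*f(β) = (-10*β**2/11 + 5*β/2 + 29/16)/(β - 1/2)**3.
Simple pole: residue = g(a) at a = 2/3, which is 14613/22.

The residue is 14613/22.


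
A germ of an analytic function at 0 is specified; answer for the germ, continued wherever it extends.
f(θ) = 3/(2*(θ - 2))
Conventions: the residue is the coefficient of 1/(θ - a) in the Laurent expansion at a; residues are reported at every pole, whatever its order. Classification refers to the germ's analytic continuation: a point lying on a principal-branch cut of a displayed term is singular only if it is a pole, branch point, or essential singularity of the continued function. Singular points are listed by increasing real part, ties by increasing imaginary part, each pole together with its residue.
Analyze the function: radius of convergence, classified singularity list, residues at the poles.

Radius of convergence at 0: 2.
At 2: a pole of order 1; residue 3/2.

Denominator factor (θ - 2): pole of order 1 at 2, modulus 2.
The radius of convergence is the smallest modulus among the singular points: 2.
At the order-1 pole 2 set g(θ) = (θ - (2))*f(θ) = 3/2.
Simple pole: residue = g(a) at a = 2, which is 3/2.


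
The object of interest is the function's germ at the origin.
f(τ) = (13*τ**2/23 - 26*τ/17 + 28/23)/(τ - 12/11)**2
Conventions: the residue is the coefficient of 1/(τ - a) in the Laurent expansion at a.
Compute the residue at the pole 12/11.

At the order-2 pole 12/11 set g(τ) = (τ - (12/11))^2*f(τ) = 13*τ**2/23 - 26*τ/17 + 28/23.
Order-2 pole: residue = g'(a); g'(12/11) = -1274/4301, so the residue is -1274/4301.

The residue is -1274/4301.


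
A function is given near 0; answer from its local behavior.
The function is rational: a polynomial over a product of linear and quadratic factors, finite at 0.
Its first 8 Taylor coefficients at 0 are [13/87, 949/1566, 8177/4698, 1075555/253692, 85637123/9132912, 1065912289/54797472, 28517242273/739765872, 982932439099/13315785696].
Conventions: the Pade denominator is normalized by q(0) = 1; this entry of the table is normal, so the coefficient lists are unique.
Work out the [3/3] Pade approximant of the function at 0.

Taylor coefficients needed (read off): a_0 = 13/87, a_1 = 949/1566, a_2 = 8177/4698, a_3 = 1075555/253692, a_4 = 85637123/9132912, a_5 = 1065912289/54797472, a_6 = 28517242273/739765872.
Write the denominator as Q(κ) = 1 + q1*κ + q2*κ^2 + q3*κ^3. Requiring Q*f - P = O(κ^7) with deg P <= 3 kills the coefficients of κ^4..κ^6 in Q*f:
  κ^4: a_4 + q1*a_3 + q2*a_2 + q3*a_1 = 0, i.e. 85637123/9132912 + (1075555/253692)*q1 + (8177/4698)*q2 + (949/1566)*q3 = 0.
  κ^5: a_5 + q1*a_4 + q2*a_3 + q3*a_2 = 0, i.e. 1065912289/54797472 + (85637123/9132912)*q1 + (1075555/253692)*q2 + (8177/4698)*q3 = 0.
  κ^6: a_6 + q1*a_5 + q2*a_4 + q3*a_3 = 0, i.e. 28517242273/739765872 + (1065912289/54797472)*q1 + (85637123/9132912)*q2 + (1075555/253692)*q3 = 0.
Solving this linear system: q1 = -13155307489/2876334642, q2 = 363141001915/51774023556, q3 = -41660638883/11505338568.
The numerator is Q*f truncated at degree 3: P0 = a_0 = 13/87; P1 = a_1 + q1*a_0 = -358745244/4634094701; P2 = a_2 + q1*a_1 + q2*a_0 = 78575796/4634094701; P3 = a_3 + q1*a_2 + q2*a_1 + q3*a_0 = -53381952/4634094701.

The Pade approximant has numerator coefficients [13/87, -358745244/4634094701, 78575796/4634094701, -53381952/4634094701]; denominator coefficients [1, -13155307489/2876334642, 363141001915/51774023556, -41660638883/11505338568].
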